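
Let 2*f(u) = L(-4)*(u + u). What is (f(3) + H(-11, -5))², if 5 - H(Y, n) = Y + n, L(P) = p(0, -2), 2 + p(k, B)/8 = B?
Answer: 5625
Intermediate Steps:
p(k, B) = -16 + 8*B
L(P) = -32 (L(P) = -16 + 8*(-2) = -16 - 16 = -32)
H(Y, n) = 5 - Y - n (H(Y, n) = 5 - (Y + n) = 5 + (-Y - n) = 5 - Y - n)
f(u) = -32*u (f(u) = (-32*(u + u))/2 = (-64*u)/2 = -32*u)
(f(3) + H(-11, -5))² = (-32*3 + (5 - 1*(-11) - 1*(-5)))² = (-96 + (5 + 11 + 5))² = (-96 + 21)² = (-75)² = 5625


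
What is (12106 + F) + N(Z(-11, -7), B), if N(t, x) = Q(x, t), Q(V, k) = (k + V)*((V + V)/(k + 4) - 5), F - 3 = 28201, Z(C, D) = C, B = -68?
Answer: 274191/7 ≈ 39170.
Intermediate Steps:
F = 28204 (F = 3 + 28201 = 28204)
Q(V, k) = (-5 + 2*V/(4 + k))*(V + k) (Q(V, k) = (V + k)*((2*V)/(4 + k) - 5) = (V + k)*(2*V/(4 + k) - 5) = (V + k)*(-5 + 2*V/(4 + k)) = (-5 + 2*V/(4 + k))*(V + k))
N(t, x) = (-20*t - 20*x - 5*t² + 2*x² - 3*t*x)/(4 + t) (N(t, x) = (-20*x - 20*t - 5*t² + 2*x² - 3*x*t)/(4 + t) = (-20*x - 20*t - 5*t² + 2*x² - 3*t*x)/(4 + t) = (-20*t - 20*x - 5*t² + 2*x² - 3*t*x)/(4 + t))
(12106 + F) + N(Z(-11, -7), B) = (12106 + 28204) + (-20*(-11) - 20*(-68) - 5*(-11)² + 2*(-68)² - 3*(-11)*(-68))/(4 - 11) = 40310 + (220 + 1360 - 5*121 + 2*4624 - 2244)/(-7) = 40310 - (220 + 1360 - 605 + 9248 - 2244)/7 = 40310 - ⅐*7979 = 40310 - 7979/7 = 274191/7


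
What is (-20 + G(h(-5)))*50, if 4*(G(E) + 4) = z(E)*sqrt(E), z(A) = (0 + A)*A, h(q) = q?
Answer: -1200 + 625*I*sqrt(5)/2 ≈ -1200.0 + 698.77*I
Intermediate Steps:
z(A) = A**2 (z(A) = A*A = A**2)
G(E) = -4 + E**(5/2)/4 (G(E) = -4 + (E**2*sqrt(E))/4 = -4 + E**(5/2)/4)
(-20 + G(h(-5)))*50 = (-20 + (-4 + (-5)**(5/2)/4))*50 = (-20 + (-4 + (25*I*sqrt(5))/4))*50 = (-20 + (-4 + 25*I*sqrt(5)/4))*50 = (-24 + 25*I*sqrt(5)/4)*50 = -1200 + 625*I*sqrt(5)/2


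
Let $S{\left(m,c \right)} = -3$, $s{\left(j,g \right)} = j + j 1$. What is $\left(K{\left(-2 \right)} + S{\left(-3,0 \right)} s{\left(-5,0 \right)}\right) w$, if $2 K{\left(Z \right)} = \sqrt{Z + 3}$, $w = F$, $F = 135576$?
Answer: $4135068$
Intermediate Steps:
$s{\left(j,g \right)} = 2 j$ ($s{\left(j,g \right)} = j + j = 2 j$)
$w = 135576$
$K{\left(Z \right)} = \frac{\sqrt{3 + Z}}{2}$ ($K{\left(Z \right)} = \frac{\sqrt{Z + 3}}{2} = \frac{\sqrt{3 + Z}}{2}$)
$\left(K{\left(-2 \right)} + S{\left(-3,0 \right)} s{\left(-5,0 \right)}\right) w = \left(\frac{\sqrt{3 - 2}}{2} - 3 \cdot 2 \left(-5\right)\right) 135576 = \left(\frac{\sqrt{1}}{2} - -30\right) 135576 = \left(\frac{1}{2} \cdot 1 + 30\right) 135576 = \left(\frac{1}{2} + 30\right) 135576 = \frac{61}{2} \cdot 135576 = 4135068$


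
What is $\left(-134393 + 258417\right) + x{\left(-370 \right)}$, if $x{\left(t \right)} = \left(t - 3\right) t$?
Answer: $262034$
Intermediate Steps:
$x{\left(t \right)} = t \left(-3 + t\right)$ ($x{\left(t \right)} = \left(-3 + t\right) t = t \left(-3 + t\right)$)
$\left(-134393 + 258417\right) + x{\left(-370 \right)} = \left(-134393 + 258417\right) - 370 \left(-3 - 370\right) = 124024 - -138010 = 124024 + 138010 = 262034$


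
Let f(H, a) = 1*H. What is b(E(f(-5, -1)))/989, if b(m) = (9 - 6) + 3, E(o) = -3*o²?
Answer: 6/989 ≈ 0.0060667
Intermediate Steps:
f(H, a) = H
b(m) = 6 (b(m) = 3 + 3 = 6)
b(E(f(-5, -1)))/989 = 6/989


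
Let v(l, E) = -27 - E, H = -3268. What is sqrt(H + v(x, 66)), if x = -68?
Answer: I*sqrt(3361) ≈ 57.974*I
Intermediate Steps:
sqrt(H + v(x, 66)) = sqrt(-3268 + (-27 - 1*66)) = sqrt(-3268 + (-27 - 66)) = sqrt(-3268 - 93) = sqrt(-3361) = I*sqrt(3361)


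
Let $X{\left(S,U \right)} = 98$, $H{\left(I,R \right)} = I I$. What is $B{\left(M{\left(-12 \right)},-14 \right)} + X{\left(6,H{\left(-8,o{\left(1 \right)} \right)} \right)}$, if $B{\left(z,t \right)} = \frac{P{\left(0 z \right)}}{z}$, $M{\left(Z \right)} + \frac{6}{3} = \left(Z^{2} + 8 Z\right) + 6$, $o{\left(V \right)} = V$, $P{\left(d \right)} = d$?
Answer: $98$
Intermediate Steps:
$H{\left(I,R \right)} = I^{2}$
$M{\left(Z \right)} = 4 + Z^{2} + 8 Z$ ($M{\left(Z \right)} = -2 + \left(\left(Z^{2} + 8 Z\right) + 6\right) = -2 + \left(6 + Z^{2} + 8 Z\right) = 4 + Z^{2} + 8 Z$)
$B{\left(z,t \right)} = 0$ ($B{\left(z,t \right)} = \frac{0 z}{z} = \frac{0}{z} = 0$)
$B{\left(M{\left(-12 \right)},-14 \right)} + X{\left(6,H{\left(-8,o{\left(1 \right)} \right)} \right)} = 0 + 98 = 98$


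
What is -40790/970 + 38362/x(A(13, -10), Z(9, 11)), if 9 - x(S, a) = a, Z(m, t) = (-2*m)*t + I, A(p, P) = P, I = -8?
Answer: 2844129/20855 ≈ 136.38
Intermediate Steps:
Z(m, t) = -8 - 2*m*t (Z(m, t) = (-2*m)*t - 8 = -2*m*t - 8 = -8 - 2*m*t)
x(S, a) = 9 - a
-40790/970 + 38362/x(A(13, -10), Z(9, 11)) = -40790/970 + 38362/(9 - (-8 - 2*9*11)) = -40790*1/970 + 38362/(9 - (-8 - 198)) = -4079/97 + 38362/(9 - 1*(-206)) = -4079/97 + 38362/(9 + 206) = -4079/97 + 38362/215 = 2844129/20855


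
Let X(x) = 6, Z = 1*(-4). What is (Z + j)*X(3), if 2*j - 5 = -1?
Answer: -12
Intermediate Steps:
j = 2 (j = 5/2 + (1/2)*(-1) = 5/2 - 1/2 = 2)
Z = -4
(Z + j)*X(3) = (-4 + 2)*6 = -2*6 = -12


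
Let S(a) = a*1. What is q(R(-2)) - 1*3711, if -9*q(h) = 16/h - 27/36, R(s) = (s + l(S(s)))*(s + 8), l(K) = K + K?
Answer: -1202321/324 ≈ -3710.9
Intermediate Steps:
S(a) = a
l(K) = 2*K
R(s) = 3*s*(8 + s) (R(s) = (s + 2*s)*(s + 8) = (3*s)*(8 + s) = 3*s*(8 + s))
q(h) = 1/12 - 16/(9*h) (q(h) = -(16/h - 27/36)/9 = -(16/h - 27*1/36)/9 = -(16/h - 3/4)/9 = -(-3/4 + 16/h)/9 = 1/12 - 16/(9*h))
q(R(-2)) - 1*3711 = (-64 + 3*(3*(-2)*(8 - 2)))/(36*((3*(-2)*(8 - 2)))) - 1*3711 = (-64 + 3*(3*(-2)*6))/(36*((3*(-2)*6))) - 3711 = (1/36)*(-64 + 3*(-36))/(-36) - 3711 = (1/36)*(-1/36)*(-64 - 108) - 3711 = (1/36)*(-1/36)*(-172) - 3711 = 43/324 - 3711 = -1202321/324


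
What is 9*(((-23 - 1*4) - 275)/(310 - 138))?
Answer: -1359/86 ≈ -15.802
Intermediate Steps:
9*(((-23 - 1*4) - 275)/(310 - 138)) = 9*(((-23 - 4) - 275)/172) = 9*((-27 - 275)*(1/172)) = 9*(-302*1/172) = 9*(-151/86) = -1359/86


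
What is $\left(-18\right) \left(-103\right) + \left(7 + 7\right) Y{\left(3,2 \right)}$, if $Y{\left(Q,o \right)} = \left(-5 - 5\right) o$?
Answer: $1574$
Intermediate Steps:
$Y{\left(Q,o \right)} = - 10 o$
$\left(-18\right) \left(-103\right) + \left(7 + 7\right) Y{\left(3,2 \right)} = \left(-18\right) \left(-103\right) + \left(7 + 7\right) \left(\left(-10\right) 2\right) = 1854 + 14 \left(-20\right) = 1854 - 280 = 1574$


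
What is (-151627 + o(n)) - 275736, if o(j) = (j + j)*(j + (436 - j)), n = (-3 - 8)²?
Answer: -321851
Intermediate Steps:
n = 121 (n = (-11)² = 121)
o(j) = 872*j (o(j) = (2*j)*436 = 872*j)
(-151627 + o(n)) - 275736 = (-151627 + 872*121) - 275736 = (-151627 + 105512) - 275736 = -46115 - 275736 = -321851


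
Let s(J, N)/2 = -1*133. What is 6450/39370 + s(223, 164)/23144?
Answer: 6940319/45558964 ≈ 0.15234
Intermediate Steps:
s(J, N) = -266 (s(J, N) = 2*(-1*133) = 2*(-133) = -266)
6450/39370 + s(223, 164)/23144 = 6450/39370 - 266/23144 = 6450*(1/39370) - 266*1/23144 = 645/3937 - 133/11572 = 6940319/45558964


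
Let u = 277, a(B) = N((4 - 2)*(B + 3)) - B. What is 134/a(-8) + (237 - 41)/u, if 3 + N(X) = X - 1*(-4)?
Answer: -36922/277 ≈ -133.29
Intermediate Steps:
N(X) = 1 + X (N(X) = -3 + (X - 1*(-4)) = -3 + (X + 4) = -3 + (4 + X) = 1 + X)
a(B) = 7 + B (a(B) = (1 + (4 - 2)*(B + 3)) - B = (1 + 2*(3 + B)) - B = (1 + (6 + 2*B)) - B = (7 + 2*B) - B = 7 + B)
134/a(-8) + (237 - 41)/u = 134/(7 - 8) + (237 - 41)/277 = 134/(-1) + 196*(1/277) = 134*(-1) + 196/277 = -134 + 196/277 = -36922/277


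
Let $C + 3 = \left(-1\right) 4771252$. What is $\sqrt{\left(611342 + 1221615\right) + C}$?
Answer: $i \sqrt{2938298} \approx 1714.1 i$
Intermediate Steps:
$C = -4771255$ ($C = -3 - 4771252 = -4771255$)
$\sqrt{\left(611342 + 1221615\right) + C} = \sqrt{\left(611342 + 1221615\right) - 4771255} = \sqrt{1832957 - 4771255} = \sqrt{-2938298} = i \sqrt{2938298}$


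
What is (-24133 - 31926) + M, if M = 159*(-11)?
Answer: -57808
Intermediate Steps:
M = -1749
(-24133 - 31926) + M = (-24133 - 31926) - 1749 = -56059 - 1749 = -57808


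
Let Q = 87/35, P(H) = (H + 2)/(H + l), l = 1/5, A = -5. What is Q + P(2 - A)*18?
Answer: 1749/70 ≈ 24.986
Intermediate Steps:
l = ⅕ ≈ 0.20000
P(H) = (2 + H)/(⅕ + H) (P(H) = (H + 2)/(H + ⅕) = (2 + H)/(⅕ + H))
Q = 87/35 (Q = 87*(1/35) = 87/35 ≈ 2.4857)
Q + P(2 - A)*18 = 87/35 + (5*(2 + (2 - 1*(-5)))/(1 + 5*(2 - 1*(-5))))*18 = 87/35 + (5*(2 + (2 + 5))/(1 + 5*(2 + 5)))*18 = 87/35 + (5*(2 + 7)/(1 + 5*7))*18 = 87/35 + (5*9/(1 + 35))*18 = 87/35 + (5*9/36)*18 = 87/35 + (5*(1/36)*9)*18 = 87/35 + (5/4)*18 = 87/35 + 45/2 = 1749/70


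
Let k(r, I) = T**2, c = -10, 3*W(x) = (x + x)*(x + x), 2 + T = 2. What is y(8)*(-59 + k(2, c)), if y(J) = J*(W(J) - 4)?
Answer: -115168/3 ≈ -38389.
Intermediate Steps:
T = 0 (T = -2 + 2 = 0)
W(x) = 4*x**2/3 (W(x) = ((x + x)*(x + x))/3 = ((2*x)*(2*x))/3 = (4*x**2)/3 = 4*x**2/3)
y(J) = J*(-4 + 4*J**2/3) (y(J) = J*(4*J**2/3 - 4) = J*(-4 + 4*J**2/3))
k(r, I) = 0 (k(r, I) = 0**2 = 0)
y(8)*(-59 + k(2, c)) = ((4/3)*8*(-3 + 8**2))*(-59 + 0) = ((4/3)*8*(-3 + 64))*(-59) = ((4/3)*8*61)*(-59) = (1952/3)*(-59) = -115168/3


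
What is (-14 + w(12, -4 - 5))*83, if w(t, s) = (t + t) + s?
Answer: 83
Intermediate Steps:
w(t, s) = s + 2*t (w(t, s) = 2*t + s = s + 2*t)
(-14 + w(12, -4 - 5))*83 = (-14 + ((-4 - 5) + 2*12))*83 = (-14 + (-9 + 24))*83 = (-14 + 15)*83 = 1*83 = 83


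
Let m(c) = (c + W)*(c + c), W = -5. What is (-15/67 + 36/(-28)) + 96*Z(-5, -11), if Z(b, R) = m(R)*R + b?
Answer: -174558756/469 ≈ -3.7219e+5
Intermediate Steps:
m(c) = 2*c*(-5 + c) (m(c) = (c - 5)*(c + c) = (-5 + c)*(2*c) = 2*c*(-5 + c))
Z(b, R) = b + 2*R²*(-5 + R) (Z(b, R) = (2*R*(-5 + R))*R + b = 2*R²*(-5 + R) + b = b + 2*R²*(-5 + R))
(-15/67 + 36/(-28)) + 96*Z(-5, -11) = (-15/67 + 36/(-28)) + 96*(-5 + 2*(-11)²*(-5 - 11)) = (-15*1/67 + 36*(-1/28)) + 96*(-5 + 2*121*(-16)) = (-15/67 - 9/7) + 96*(-5 - 3872) = -708/469 + 96*(-3877) = -708/469 - 372192 = -174558756/469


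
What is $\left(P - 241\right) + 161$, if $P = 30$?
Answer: $-50$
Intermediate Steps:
$\left(P - 241\right) + 161 = \left(30 - 241\right) + 161 = -211 + 161 = -50$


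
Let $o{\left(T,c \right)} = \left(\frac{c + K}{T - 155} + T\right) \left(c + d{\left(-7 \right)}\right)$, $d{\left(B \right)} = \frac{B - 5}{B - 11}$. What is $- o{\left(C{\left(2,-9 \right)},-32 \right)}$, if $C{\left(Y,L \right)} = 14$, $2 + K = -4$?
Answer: $\frac{4024}{9} \approx 447.11$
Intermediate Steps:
$K = -6$ ($K = -2 - 4 = -6$)
$d{\left(B \right)} = \frac{-5 + B}{-11 + B}$
$o{\left(T,c \right)} = \left(\frac{2}{3} + c\right) \left(T + \frac{-6 + c}{-155 + T}\right)$ ($o{\left(T,c \right)} = \left(\frac{c - 6}{T - 155} + T\right) \left(c + \frac{-5 - 7}{-11 - 7}\right) = \left(\frac{-6 + c}{-155 + T} + T\right) \left(c + \frac{1}{-18} \left(-12\right)\right) = \left(\frac{-6 + c}{-155 + T} + T\right) \left(c - - \frac{2}{3}\right) = \left(T + \frac{-6 + c}{-155 + T}\right) \left(c + \frac{2}{3}\right) = \left(T + \frac{-6 + c}{-155 + T}\right) \left(\frac{2}{3} + c\right) = \left(\frac{2}{3} + c\right) \left(T + \frac{-6 + c}{-155 + T}\right)$)
$- o{\left(C{\left(2,-9 \right)},-32 \right)} = - \frac{-12 - 4340 - -512 + 2 \cdot 14^{2} + 3 \left(-32\right)^{2} - 6510 \left(-32\right) + 3 \left(-32\right) 14^{2}}{3 \left(-155 + 14\right)} = - \frac{-12 - 4340 + 512 + 2 \cdot 196 + 3 \cdot 1024 + 208320 + 3 \left(-32\right) 196}{3 \left(-141\right)} = - \frac{\left(-1\right) \left(-12 - 4340 + 512 + 392 + 3072 + 208320 - 18816\right)}{3 \cdot 141} = - \frac{\left(-1\right) 189128}{3 \cdot 141} = \left(-1\right) \left(- \frac{4024}{9}\right) = \frac{4024}{9}$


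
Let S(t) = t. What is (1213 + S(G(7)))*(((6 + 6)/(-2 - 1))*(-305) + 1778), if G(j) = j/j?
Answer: 3639572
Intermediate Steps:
G(j) = 1
(1213 + S(G(7)))*(((6 + 6)/(-2 - 1))*(-305) + 1778) = (1213 + 1)*(((6 + 6)/(-2 - 1))*(-305) + 1778) = 1214*((12/(-3))*(-305) + 1778) = 1214*((12*(-⅓))*(-305) + 1778) = 1214*(-4*(-305) + 1778) = 1214*(1220 + 1778) = 1214*2998 = 3639572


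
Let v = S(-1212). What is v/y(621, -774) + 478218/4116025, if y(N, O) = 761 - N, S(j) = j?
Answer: -246083589/28812175 ≈ -8.5410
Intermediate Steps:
v = -1212
v/y(621, -774) + 478218/4116025 = -1212/(761 - 1*621) + 478218/4116025 = -1212/(761 - 621) + 478218*(1/4116025) = -1212/140 + 478218/4116025 = -1212*1/140 + 478218/4116025 = -303/35 + 478218/4116025 = -246083589/28812175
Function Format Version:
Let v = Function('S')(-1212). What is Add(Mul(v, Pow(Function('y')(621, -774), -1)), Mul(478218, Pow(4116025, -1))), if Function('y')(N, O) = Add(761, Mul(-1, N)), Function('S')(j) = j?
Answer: Rational(-246083589, 28812175) ≈ -8.5410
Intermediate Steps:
v = -1212
Add(Mul(v, Pow(Function('y')(621, -774), -1)), Mul(478218, Pow(4116025, -1))) = Add(Mul(-1212, Pow(Add(761, Mul(-1, 621)), -1)), Mul(478218, Pow(4116025, -1))) = Add(Mul(-1212, Pow(Add(761, -621), -1)), Mul(478218, Rational(1, 4116025))) = Add(Mul(-1212, Pow(140, -1)), Rational(478218, 4116025)) = Add(Mul(-1212, Rational(1, 140)), Rational(478218, 4116025)) = Add(Rational(-303, 35), Rational(478218, 4116025)) = Rational(-246083589, 28812175)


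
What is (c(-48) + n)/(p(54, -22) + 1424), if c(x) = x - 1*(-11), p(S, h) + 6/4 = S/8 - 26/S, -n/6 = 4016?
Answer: -2606364/154307 ≈ -16.891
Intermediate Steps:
n = -24096 (n = -6*4016 = -24096)
p(S, h) = -3/2 - 26/S + S/8 (p(S, h) = -3/2 + (S/8 - 26/S) = -3/2 + (-26/S + S/8) = -3/2 - 26/S + S/8)
c(x) = 11 + x (c(x) = x + 11 = 11 + x)
(c(-48) + n)/(p(54, -22) + 1424) = ((11 - 48) - 24096)/((1/8)*(-208 + 54*(-12 + 54))/54 + 1424) = (-37 - 24096)/((1/8)*(1/54)*(-208 + 54*42) + 1424) = -24133/((1/8)*(1/54)*(-208 + 2268) + 1424) = -24133/((1/8)*(1/54)*2060 + 1424) = -24133/(515/108 + 1424) = -24133/154307/108 = -24133*108/154307 = -2606364/154307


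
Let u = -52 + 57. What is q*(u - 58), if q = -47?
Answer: 2491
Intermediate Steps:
u = 5
q*(u - 58) = -47*(5 - 58) = -47*(-53) = 2491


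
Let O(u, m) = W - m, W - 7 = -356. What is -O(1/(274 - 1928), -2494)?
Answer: -2145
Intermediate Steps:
W = -349 (W = 7 - 356 = -349)
O(u, m) = -349 - m
-O(1/(274 - 1928), -2494) = -(-349 - 1*(-2494)) = -(-349 + 2494) = -1*2145 = -2145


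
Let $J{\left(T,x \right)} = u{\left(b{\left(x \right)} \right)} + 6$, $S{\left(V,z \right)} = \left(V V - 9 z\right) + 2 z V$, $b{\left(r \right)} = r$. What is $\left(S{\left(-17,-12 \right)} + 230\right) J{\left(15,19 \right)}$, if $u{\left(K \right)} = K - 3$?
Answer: $22770$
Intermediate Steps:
$u{\left(K \right)} = -3 + K$
$S{\left(V,z \right)} = V^{2} - 9 z + 2 V z$ ($S{\left(V,z \right)} = \left(V^{2} - 9 z\right) + 2 V z = V^{2} - 9 z + 2 V z$)
$J{\left(T,x \right)} = 3 + x$ ($J{\left(T,x \right)} = \left(-3 + x\right) + 6 = 3 + x$)
$\left(S{\left(-17,-12 \right)} + 230\right) J{\left(15,19 \right)} = \left(\left(\left(-17\right)^{2} - -108 + 2 \left(-17\right) \left(-12\right)\right) + 230\right) \left(3 + 19\right) = \left(\left(289 + 108 + 408\right) + 230\right) 22 = \left(805 + 230\right) 22 = 1035 \cdot 22 = 22770$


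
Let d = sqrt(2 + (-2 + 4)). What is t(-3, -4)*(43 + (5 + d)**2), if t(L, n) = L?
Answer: -276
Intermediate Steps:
d = 2 (d = sqrt(2 + 2) = sqrt(4) = 2)
t(-3, -4)*(43 + (5 + d)**2) = -3*(43 + (5 + 2)**2) = -3*(43 + 7**2) = -3*(43 + 49) = -3*92 = -276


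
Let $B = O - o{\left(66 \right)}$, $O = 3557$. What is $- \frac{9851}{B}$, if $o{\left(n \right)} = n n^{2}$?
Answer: $\frac{9851}{283939} \approx 0.034694$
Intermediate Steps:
$o{\left(n \right)} = n^{3}$
$B = -283939$ ($B = 3557 - 66^{3} = 3557 - 287496 = -283939$)
$- \frac{9851}{B} = - \frac{9851}{-283939} = \left(-9851\right) \left(- \frac{1}{283939}\right) = \frac{9851}{283939}$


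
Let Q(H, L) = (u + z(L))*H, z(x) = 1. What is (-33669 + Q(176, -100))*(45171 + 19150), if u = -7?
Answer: -2233546725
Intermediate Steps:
Q(H, L) = -6*H (Q(H, L) = (-7 + 1)*H = -6*H)
(-33669 + Q(176, -100))*(45171 + 19150) = (-33669 - 6*176)*(45171 + 19150) = (-33669 - 1056)*64321 = -34725*64321 = -2233546725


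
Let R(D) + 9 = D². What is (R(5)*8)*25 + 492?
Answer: 3692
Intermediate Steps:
R(D) = -9 + D²
(R(5)*8)*25 + 492 = ((-9 + 5²)*8)*25 + 492 = ((-9 + 25)*8)*25 + 492 = (16*8)*25 + 492 = 128*25 + 492 = 3200 + 492 = 3692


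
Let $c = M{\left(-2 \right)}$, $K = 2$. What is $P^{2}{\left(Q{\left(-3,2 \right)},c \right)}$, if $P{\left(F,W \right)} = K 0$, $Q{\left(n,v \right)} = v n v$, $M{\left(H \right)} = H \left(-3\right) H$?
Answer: $0$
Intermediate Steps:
$M{\left(H \right)} = - 3 H^{2}$ ($M{\left(H \right)} = - 3 H H = - 3 H^{2}$)
$c = -12$ ($c = - 3 \left(-2\right)^{2} = \left(-3\right) 4 = -12$)
$Q{\left(n,v \right)} = n v^{2}$ ($Q{\left(n,v \right)} = n v v = n v^{2}$)
$P{\left(F,W \right)} = 0$ ($P{\left(F,W \right)} = 2 \cdot 0 = 0$)
$P^{2}{\left(Q{\left(-3,2 \right)},c \right)} = 0^{2} = 0$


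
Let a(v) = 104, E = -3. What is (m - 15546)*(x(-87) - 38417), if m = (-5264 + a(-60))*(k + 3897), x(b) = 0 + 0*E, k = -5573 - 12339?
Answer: -2777620325118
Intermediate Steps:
k = -17912
x(b) = 0 (x(b) = 0 + 0*(-3) = 0 + 0 = 0)
m = 72317400 (m = (-5264 + 104)*(-17912 + 3897) = -5160*(-14015) = 72317400)
(m - 15546)*(x(-87) - 38417) = (72317400 - 15546)*(0 - 38417) = 72301854*(-38417) = -2777620325118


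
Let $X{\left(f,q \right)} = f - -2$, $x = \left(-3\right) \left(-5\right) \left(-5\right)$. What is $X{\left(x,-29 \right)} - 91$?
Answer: $-164$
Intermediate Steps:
$x = -75$ ($x = 15 \left(-5\right) = -75$)
$X{\left(f,q \right)} = 2 + f$ ($X{\left(f,q \right)} = f + 2 = 2 + f$)
$X{\left(x,-29 \right)} - 91 = \left(2 - 75\right) - 91 = -73 - 91 = -164$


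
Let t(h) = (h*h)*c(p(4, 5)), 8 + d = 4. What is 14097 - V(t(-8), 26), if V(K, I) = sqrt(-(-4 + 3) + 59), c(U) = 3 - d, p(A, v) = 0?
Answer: 14097 - 2*sqrt(15) ≈ 14089.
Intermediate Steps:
d = -4 (d = -8 + 4 = -4)
c(U) = 7 (c(U) = 3 - 1*(-4) = 3 + 4 = 7)
t(h) = 7*h**2 (t(h) = (h*h)*7 = h**2*7 = 7*h**2)
V(K, I) = 2*sqrt(15) (V(K, I) = sqrt(-1*(-1) + 59) = sqrt(1 + 59) = sqrt(60) = 2*sqrt(15))
14097 - V(t(-8), 26) = 14097 - 2*sqrt(15)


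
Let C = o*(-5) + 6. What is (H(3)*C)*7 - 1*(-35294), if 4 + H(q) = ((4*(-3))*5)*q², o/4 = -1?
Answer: -63714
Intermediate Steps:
o = -4 (o = 4*(-1) = -4)
C = 26 (C = -4*(-5) + 6 = 20 + 6 = 26)
H(q) = -4 - 60*q² (H(q) = -4 + ((4*(-3))*5)*q² = -4 + (-12*5)*q² = -4 - 60*q²)
(H(3)*C)*7 - 1*(-35294) = ((-4 - 60*3²)*26)*7 - 1*(-35294) = ((-4 - 60*9)*26)*7 + 35294 = ((-4 - 540)*26)*7 + 35294 = -544*26*7 + 35294 = -14144*7 + 35294 = -99008 + 35294 = -63714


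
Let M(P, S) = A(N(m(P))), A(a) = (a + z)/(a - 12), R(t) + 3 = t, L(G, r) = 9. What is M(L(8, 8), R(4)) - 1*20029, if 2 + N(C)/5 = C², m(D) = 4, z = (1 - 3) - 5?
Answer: -1161619/58 ≈ -20028.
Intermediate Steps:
z = -7 (z = -2 - 5 = -7)
R(t) = -3 + t
N(C) = -10 + 5*C²
A(a) = (-7 + a)/(-12 + a) (A(a) = (a - 7)/(a - 12) = (-7 + a)/(-12 + a))
M(P, S) = 63/58 (M(P, S) = (-7 + (-10 + 5*4²))/(-12 + (-10 + 5*4²)) = (-7 + (-10 + 5*16))/(-12 + (-10 + 5*16)) = (-7 + (-10 + 80))/(-12 + (-10 + 80)) = (-7 + 70)/(-12 + 70) = 63/58)
M(L(8, 8), R(4)) - 1*20029 = 63/58 - 1*20029 = 63/58 - 20029 = -1161619/58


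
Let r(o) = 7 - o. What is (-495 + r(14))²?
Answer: 252004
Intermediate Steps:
(-495 + r(14))² = (-495 + (7 - 1*14))² = (-495 + (7 - 14))² = (-495 - 7)² = (-502)² = 252004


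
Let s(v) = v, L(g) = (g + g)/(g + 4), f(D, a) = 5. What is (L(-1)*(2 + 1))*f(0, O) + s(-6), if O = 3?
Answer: -16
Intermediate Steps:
L(g) = 2*g/(4 + g) (L(g) = (2*g)/(4 + g) = 2*g/(4 + g))
(L(-1)*(2 + 1))*f(0, O) + s(-6) = ((2*(-1)/(4 - 1))*(2 + 1))*5 - 6 = ((2*(-1)/3)*3)*5 - 6 = ((2*(-1)*(⅓))*3)*5 - 6 = -⅔*3*5 - 6 = -2*5 - 6 = -10 - 6 = -16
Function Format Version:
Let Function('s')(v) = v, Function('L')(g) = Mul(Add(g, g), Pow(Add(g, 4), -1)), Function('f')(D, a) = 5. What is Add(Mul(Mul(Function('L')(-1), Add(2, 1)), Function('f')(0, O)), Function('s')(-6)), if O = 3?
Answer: -16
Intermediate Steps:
Function('L')(g) = Mul(2, g, Pow(Add(4, g), -1)) (Function('L')(g) = Mul(Mul(2, g), Pow(Add(4, g), -1)) = Mul(2, g, Pow(Add(4, g), -1)))
Add(Mul(Mul(Function('L')(-1), Add(2, 1)), Function('f')(0, O)), Function('s')(-6)) = Add(Mul(Mul(Mul(2, -1, Pow(Add(4, -1), -1)), Add(2, 1)), 5), -6) = Add(Mul(Mul(Mul(2, -1, Pow(3, -1)), 3), 5), -6) = Add(Mul(Mul(Mul(2, -1, Rational(1, 3)), 3), 5), -6) = Add(Mul(Mul(Rational(-2, 3), 3), 5), -6) = Add(Mul(-2, 5), -6) = Add(-10, -6) = -16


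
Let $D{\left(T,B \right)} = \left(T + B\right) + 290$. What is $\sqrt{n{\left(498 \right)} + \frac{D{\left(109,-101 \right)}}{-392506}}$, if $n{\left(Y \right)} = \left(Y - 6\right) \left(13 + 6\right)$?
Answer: $\frac{\sqrt{360040434362435}}{196253} \approx 96.685$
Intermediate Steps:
$n{\left(Y \right)} = -114 + 19 Y$ ($n{\left(Y \right)} = \left(Y - 6\right) 19 = \left(-6 + Y\right) 19 = -114 + 19 Y$)
$D{\left(T,B \right)} = 290 + B + T$ ($D{\left(T,B \right)} = \left(B + T\right) + 290 = 290 + B + T$)
$\sqrt{n{\left(498 \right)} + \frac{D{\left(109,-101 \right)}}{-392506}} = \sqrt{\left(-114 + 19 \cdot 498\right) + \frac{290 - 101 + 109}{-392506}} = \sqrt{\left(-114 + 9462\right) + 298 \left(- \frac{1}{392506}\right)} = \sqrt{9348 - \frac{149}{196253}} = \sqrt{\frac{1834572895}{196253}} = \frac{\sqrt{360040434362435}}{196253}$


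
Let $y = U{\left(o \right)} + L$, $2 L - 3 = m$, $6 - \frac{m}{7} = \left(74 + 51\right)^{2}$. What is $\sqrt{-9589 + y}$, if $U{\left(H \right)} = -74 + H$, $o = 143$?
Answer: $i \sqrt{64185} \approx 253.35 i$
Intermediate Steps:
$m = -109333$ ($m = 42 - 7 \left(74 + 51\right)^{2} = 42 - 7 \cdot 125^{2} = 42 - 109375 = -109333$)
$L = -54665$ ($L = \frac{3}{2} + \frac{1}{2} \left(-109333\right) = \frac{3}{2} - \frac{109333}{2} = -54665$)
$y = -54596$ ($y = \left(-74 + 143\right) - 54665 = 69 - 54665 = -54596$)
$\sqrt{-9589 + y} = \sqrt{-9589 - 54596} = \sqrt{-64185} = i \sqrt{64185}$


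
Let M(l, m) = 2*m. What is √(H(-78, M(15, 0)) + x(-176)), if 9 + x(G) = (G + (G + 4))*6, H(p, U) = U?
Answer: 3*I*√233 ≈ 45.793*I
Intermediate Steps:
x(G) = 15 + 12*G (x(G) = -9 + (G + (G + 4))*6 = -9 + (G + (4 + G))*6 = -9 + (4 + 2*G)*6 = -9 + (24 + 12*G) = 15 + 12*G)
√(H(-78, M(15, 0)) + x(-176)) = √(2*0 + (15 + 12*(-176))) = √(0 + (15 - 2112)) = √(0 - 2097) = √(-2097) = 3*I*√233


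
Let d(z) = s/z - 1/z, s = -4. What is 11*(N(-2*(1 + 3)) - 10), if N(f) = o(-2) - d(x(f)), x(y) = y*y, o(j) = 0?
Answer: -6985/64 ≈ -109.14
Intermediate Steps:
x(y) = y²
d(z) = -5/z (d(z) = -4/z - 1/z = -5/z)
N(f) = 5/f² (N(f) = 0 - (-5)/(f²) = 0 - (-5)/f² = 0 + 5/f² = 5/f²)
11*(N(-2*(1 + 3)) - 10) = 11*(5/(-2*(1 + 3))² - 10) = 11*(5/(-2*4)² - 10) = 11*(5/(-8)² - 10) = 11*(5*(1/64) - 10) = 11*(5/64 - 10) = 11*(-635/64) = -6985/64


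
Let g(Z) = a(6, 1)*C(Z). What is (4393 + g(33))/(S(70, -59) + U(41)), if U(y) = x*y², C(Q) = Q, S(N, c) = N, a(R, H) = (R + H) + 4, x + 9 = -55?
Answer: -2378/53757 ≈ -0.044236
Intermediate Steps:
x = -64 (x = -9 - 55 = -64)
a(R, H) = 4 + H + R (a(R, H) = (H + R) + 4 = 4 + H + R)
U(y) = -64*y²
g(Z) = 11*Z (g(Z) = (4 + 1 + 6)*Z = 11*Z)
(4393 + g(33))/(S(70, -59) + U(41)) = (4393 + 11*33)/(70 - 64*41²) = (4393 + 363)/(70 - 64*1681) = 4756/(70 - 107584) = 4756/(-107514) = 4756*(-1/107514) = -2378/53757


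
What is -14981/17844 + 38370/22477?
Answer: 347946343/401079588 ≈ 0.86752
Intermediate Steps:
-14981/17844 + 38370/22477 = 347946343/401079588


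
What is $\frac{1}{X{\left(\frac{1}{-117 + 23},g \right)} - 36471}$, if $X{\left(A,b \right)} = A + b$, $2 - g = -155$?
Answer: $- \frac{94}{3413517} \approx -2.7538 \cdot 10^{-5}$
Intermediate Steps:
$g = 157$ ($g = 2 - -155 = 2 + 155 = 157$)
$\frac{1}{X{\left(\frac{1}{-117 + 23},g \right)} - 36471} = \frac{1}{\left(\frac{1}{-117 + 23} + 157\right) - 36471} = \frac{1}{\left(\frac{1}{-94} + 157\right) - 36471} = \frac{1}{\left(- \frac{1}{94} + 157\right) - 36471} = \frac{1}{\frac{14757}{94} - 36471} = \frac{1}{- \frac{3413517}{94}} = - \frac{94}{3413517}$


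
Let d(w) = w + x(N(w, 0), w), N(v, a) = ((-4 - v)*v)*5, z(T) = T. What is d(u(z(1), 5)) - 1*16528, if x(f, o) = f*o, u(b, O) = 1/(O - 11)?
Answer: -3570199/216 ≈ -16529.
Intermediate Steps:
N(v, a) = 5*v*(-4 - v) (N(v, a) = (v*(-4 - v))*5 = 5*v*(-4 - v))
u(b, O) = 1/(-11 + O)
d(w) = w - 5*w²*(4 + w) (d(w) = w + (-5*w*(4 + w))*w = w - 5*w²*(4 + w))
d(u(z(1), 5)) - 1*16528 = (1 - 5*(4 + 1/(-11 + 5))/(-11 + 5))/(-11 + 5) - 1*16528 = (1 - 5*(4 + 1/(-6))/(-6))/(-6) - 16528 = -(1 - 5*(-⅙)*(4 - ⅙))/6 - 16528 = -(1 - 5*(-⅙)*23/6)/6 - 16528 = -(1 + 115/36)/6 - 16528 = -⅙*151/36 - 16528 = -151/216 - 16528 = -3570199/216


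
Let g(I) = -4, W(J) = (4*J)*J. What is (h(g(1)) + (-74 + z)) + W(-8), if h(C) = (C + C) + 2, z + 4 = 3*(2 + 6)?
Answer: 196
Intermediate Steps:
W(J) = 4*J²
z = 20 (z = -4 + 3*(2 + 6) = -4 + 3*8 = -4 + 24 = 20)
h(C) = 2 + 2*C (h(C) = 2*C + 2 = 2 + 2*C)
(h(g(1)) + (-74 + z)) + W(-8) = ((2 + 2*(-4)) + (-74 + 20)) + 4*(-8)² = ((2 - 8) - 54) + 4*64 = (-6 - 54) + 256 = -60 + 256 = 196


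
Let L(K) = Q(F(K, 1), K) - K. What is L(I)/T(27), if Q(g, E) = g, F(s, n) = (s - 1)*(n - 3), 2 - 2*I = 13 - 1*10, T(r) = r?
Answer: 7/54 ≈ 0.12963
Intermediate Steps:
I = -½ (I = 1 - (13 - 1*10)/2 = 1 - (13 - 10)/2 = 1 - ½*3 = 1 - 3/2 = -½ ≈ -0.50000)
F(s, n) = (-1 + s)*(-3 + n)
L(K) = 2 - 3*K (L(K) = (3 - 1*1 - 3*K + 1*K) - K = (3 - 1 - 3*K + K) - K = (2 - 2*K) - K = 2 - 3*K)
L(I)/T(27) = (2 - 3*(-½))/27 = (2 + 3/2)*(1/27) = (7/2)*(1/27) = 7/54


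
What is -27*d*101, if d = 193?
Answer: -526311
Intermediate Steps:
-27*d*101 = -27*193*101 = -5211*101 = -526311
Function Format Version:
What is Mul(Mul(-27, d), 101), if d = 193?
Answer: -526311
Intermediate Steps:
Mul(Mul(-27, d), 101) = Mul(Mul(-27, 193), 101) = Mul(-5211, 101) = -526311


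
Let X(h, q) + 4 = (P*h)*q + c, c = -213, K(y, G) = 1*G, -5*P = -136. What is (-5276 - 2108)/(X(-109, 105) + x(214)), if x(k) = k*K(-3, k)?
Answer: 7384/265725 ≈ 0.027788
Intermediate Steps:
P = 136/5 (P = -⅕*(-136) = 136/5 ≈ 27.200)
K(y, G) = G
X(h, q) = -217 + 136*h*q/5 (X(h, q) = -4 + ((136*h/5)*q - 213) = -4 + (136*h*q/5 - 213) = -4 + (-213 + 136*h*q/5) = -217 + 136*h*q/5)
x(k) = k² (x(k) = k*k = k²)
(-5276 - 2108)/(X(-109, 105) + x(214)) = (-5276 - 2108)/((-217 + (136/5)*(-109)*105) + 214²) = -7384/((-217 - 311304) + 45796) = -7384/(-311521 + 45796) = -7384/(-265725) = -7384*(-1/265725) = 7384/265725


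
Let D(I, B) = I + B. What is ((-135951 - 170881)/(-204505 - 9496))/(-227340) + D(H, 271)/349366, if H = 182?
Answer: 5482925149127/4249250210756610 ≈ 0.0012903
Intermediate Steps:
D(I, B) = B + I
((-135951 - 170881)/(-204505 - 9496))/(-227340) + D(H, 271)/349366 = ((-135951 - 170881)/(-204505 - 9496))/(-227340) + (271 + 182)/349366 = -306832/(-214001)*(-1/227340) + 453*(1/349366) = -306832*(-1/214001)*(-1/227340) + 453/349366 = (306832/214001)*(-1/227340) + 453/349366 = -76708/12162746835 + 453/349366 = 5482925149127/4249250210756610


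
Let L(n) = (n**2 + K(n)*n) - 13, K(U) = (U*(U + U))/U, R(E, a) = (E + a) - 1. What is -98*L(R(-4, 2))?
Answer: -1372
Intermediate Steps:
R(E, a) = -1 + E + a
K(U) = 2*U (K(U) = (U*(2*U))/U = (2*U**2)/U = 2*U)
L(n) = -13 + 3*n**2 (L(n) = (n**2 + (2*n)*n) - 13 = (n**2 + 2*n**2) - 13 = 3*n**2 - 13 = -13 + 3*n**2)
-98*L(R(-4, 2)) = -98*(-13 + 3*(-1 - 4 + 2)**2) = -98*(-13 + 3*(-3)**2) = -98*(-13 + 3*9) = -98*(-13 + 27) = -98*14 = -1372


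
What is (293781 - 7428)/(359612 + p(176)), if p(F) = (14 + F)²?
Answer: 31817/43968 ≈ 0.72364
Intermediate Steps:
(293781 - 7428)/(359612 + p(176)) = (293781 - 7428)/(359612 + (14 + 176)²) = 286353/(359612 + 190²) = 286353/(359612 + 36100) = 286353/395712 = 286353*(1/395712) = 31817/43968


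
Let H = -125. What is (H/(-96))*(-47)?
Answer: -5875/96 ≈ -61.198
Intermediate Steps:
(H/(-96))*(-47) = (-125/(-96))*(-47) = -1/96*(-125)*(-47) = (125/96)*(-47) = -5875/96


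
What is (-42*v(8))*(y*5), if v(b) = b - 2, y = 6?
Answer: -7560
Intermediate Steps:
v(b) = -2 + b
(-42*v(8))*(y*5) = (-42*(-2 + 8))*(6*5) = -42*6*30 = -252*30 = -7560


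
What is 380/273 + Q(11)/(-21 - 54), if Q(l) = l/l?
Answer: 9409/6825 ≈ 1.3786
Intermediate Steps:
Q(l) = 1
380/273 + Q(11)/(-21 - 54) = 380/273 + 1/(-21 - 54) = 380*(1/273) + 1/(-75) = 380/273 + 1*(-1/75) = 380/273 - 1/75 = 9409/6825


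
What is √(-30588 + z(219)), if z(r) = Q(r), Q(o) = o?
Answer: I*√30369 ≈ 174.27*I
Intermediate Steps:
z(r) = r
√(-30588 + z(219)) = √(-30588 + 219) = √(-30369) = I*√30369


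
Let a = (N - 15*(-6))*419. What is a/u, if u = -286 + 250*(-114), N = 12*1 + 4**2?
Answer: -24721/14393 ≈ -1.7176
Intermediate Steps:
N = 28 (N = 12 + 16 = 28)
u = -28786 (u = -286 - 28500 = -28786)
a = 49442 (a = (28 - 15*(-6))*419 = (28 + 90)*419 = 118*419 = 49442)
a/u = 49442/(-28786) = 49442*(-1/28786) = -24721/14393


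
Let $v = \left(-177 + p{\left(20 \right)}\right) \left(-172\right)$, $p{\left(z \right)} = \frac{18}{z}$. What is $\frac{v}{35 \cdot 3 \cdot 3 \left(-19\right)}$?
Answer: $- \frac{50482}{9975} \approx -5.0609$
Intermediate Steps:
$v = \frac{151446}{5}$ ($v = \left(-177 + \frac{18}{20}\right) \left(-172\right) = \left(-177 + 18 \cdot \frac{1}{20}\right) \left(-172\right) = \left(-177 + \frac{9}{10}\right) \left(-172\right) = \left(- \frac{1761}{10}\right) \left(-172\right) = \frac{151446}{5} \approx 30289.0$)
$\frac{v}{35 \cdot 3 \cdot 3 \left(-19\right)} = \frac{151446}{5 \cdot 35 \cdot 3 \cdot 3 \left(-19\right)} = \frac{151446}{5 \cdot 35 \cdot 9 \left(-19\right)} = \frac{151446}{5 \cdot 315 \left(-19\right)} = \frac{151446}{5 \left(-5985\right)} = \frac{151446}{5} \left(- \frac{1}{5985}\right) = - \frac{50482}{9975}$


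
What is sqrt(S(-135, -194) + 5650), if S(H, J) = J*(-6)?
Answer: sqrt(6814) ≈ 82.547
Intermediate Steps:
S(H, J) = -6*J
sqrt(S(-135, -194) + 5650) = sqrt(-6*(-194) + 5650) = sqrt(1164 + 5650) = sqrt(6814)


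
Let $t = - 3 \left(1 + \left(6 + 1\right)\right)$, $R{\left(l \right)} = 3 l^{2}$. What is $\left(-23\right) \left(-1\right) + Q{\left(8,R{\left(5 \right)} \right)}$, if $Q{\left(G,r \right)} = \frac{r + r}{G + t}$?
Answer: $\frac{109}{8} \approx 13.625$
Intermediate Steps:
$t = -24$ ($t = - 3 \left(1 + 7\right) = \left(-3\right) 8 = -24$)
$Q{\left(G,r \right)} = \frac{2 r}{-24 + G}$ ($Q{\left(G,r \right)} = \frac{r + r}{G - 24} = \frac{2 r}{-24 + G}$)
$\left(-23\right) \left(-1\right) + Q{\left(8,R{\left(5 \right)} \right)} = \left(-23\right) \left(-1\right) + \frac{2 \cdot 3 \cdot 5^{2}}{-24 + 8} = 23 + \frac{2 \cdot 3 \cdot 25}{-16} = 23 + 2 \cdot 75 \left(- \frac{1}{16}\right) = 23 - \frac{75}{8} = \frac{109}{8}$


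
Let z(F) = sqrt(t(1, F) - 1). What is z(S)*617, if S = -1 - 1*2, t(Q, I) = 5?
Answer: 1234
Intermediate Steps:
S = -3 (S = -1 - 2 = -3)
z(F) = 2 (z(F) = sqrt(5 - 1) = sqrt(4) = 2)
z(S)*617 = 2*617 = 1234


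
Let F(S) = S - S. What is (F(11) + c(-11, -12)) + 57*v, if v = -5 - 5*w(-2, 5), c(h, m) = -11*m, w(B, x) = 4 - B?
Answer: -1863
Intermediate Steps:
v = -35 (v = -5 - 5*(4 - 1*(-2)) = -5 - 5*(4 + 2) = -5 - 5*6 = -5 - 30 = -35)
F(S) = 0
(F(11) + c(-11, -12)) + 57*v = (0 - 11*(-12)) + 57*(-35) = (0 + 132) - 1995 = 132 - 1995 = -1863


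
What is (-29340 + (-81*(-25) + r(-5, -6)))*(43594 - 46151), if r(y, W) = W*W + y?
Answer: 69765188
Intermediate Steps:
r(y, W) = y + W**2 (r(y, W) = W**2 + y = y + W**2)
(-29340 + (-81*(-25) + r(-5, -6)))*(43594 - 46151) = (-29340 + (-81*(-25) + (-5 + (-6)**2)))*(43594 - 46151) = (-29340 + (2025 + (-5 + 36)))*(-2557) = (-29340 + (2025 + 31))*(-2557) = (-29340 + 2056)*(-2557) = -27284*(-2557) = 69765188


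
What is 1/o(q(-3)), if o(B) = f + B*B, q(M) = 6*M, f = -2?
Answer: 1/322 ≈ 0.0031056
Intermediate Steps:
o(B) = -2 + B² (o(B) = -2 + B*B = -2 + B²)
1/o(q(-3)) = 1/(-2 + (6*(-3))²) = 1/(-2 + (-18)²) = 1/(-2 + 324) = 1/322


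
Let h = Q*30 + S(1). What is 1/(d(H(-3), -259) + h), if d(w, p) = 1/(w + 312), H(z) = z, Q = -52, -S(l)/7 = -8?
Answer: -309/464735 ≈ -0.00066490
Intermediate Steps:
S(l) = 56 (S(l) = -7*(-8) = 56)
d(w, p) = 1/(312 + w)
h = -1504 (h = -52*30 + 56 = -1560 + 56 = -1504)
1/(d(H(-3), -259) + h) = 1/(1/(312 - 3) - 1504) = 1/(1/309 - 1504) = 1/(-464735/309) = -309/464735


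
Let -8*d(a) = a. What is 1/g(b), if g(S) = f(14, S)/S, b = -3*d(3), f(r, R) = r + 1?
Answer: 3/40 ≈ 0.075000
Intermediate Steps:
d(a) = -a/8
f(r, R) = 1 + r
b = 9/8 (b = -(-3)*3/8 = -3*(-3/8) = 9/8 ≈ 1.1250)
g(S) = 15/S (g(S) = (1 + 14)/S = 15/S)
1/g(b) = 1/(15/(9/8)) = 1/(15*(8/9)) = 1/(40/3) = 3/40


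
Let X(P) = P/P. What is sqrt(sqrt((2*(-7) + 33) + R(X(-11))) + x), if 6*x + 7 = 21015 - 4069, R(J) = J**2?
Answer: sqrt(101634 + 72*sqrt(5))/6 ≈ 53.176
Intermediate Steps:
X(P) = 1
x = 16939/6 (x = -7/6 + (21015 - 4069)/6 = -7/6 + (1/6)*16946 = -7/6 + 8473/3 = 16939/6 ≈ 2823.2)
sqrt(sqrt((2*(-7) + 33) + R(X(-11))) + x) = sqrt(sqrt((2*(-7) + 33) + 1**2) + 16939/6) = sqrt(sqrt((-14 + 33) + 1) + 16939/6) = sqrt(sqrt(19 + 1) + 16939/6) = sqrt(sqrt(20) + 16939/6) = sqrt(2*sqrt(5) + 16939/6) = sqrt(16939/6 + 2*sqrt(5))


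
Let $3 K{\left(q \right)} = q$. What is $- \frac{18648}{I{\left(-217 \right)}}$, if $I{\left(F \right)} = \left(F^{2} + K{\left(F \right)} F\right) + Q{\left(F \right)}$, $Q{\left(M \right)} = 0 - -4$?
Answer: $- \frac{6993}{23546} \approx -0.29699$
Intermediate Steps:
$K{\left(q \right)} = \frac{q}{3}$
$Q{\left(M \right)} = 4$ ($Q{\left(M \right)} = 0 + 4 = 4$)
$I{\left(F \right)} = 4 + \frac{4 F^{2}}{3}$ ($I{\left(F \right)} = \left(F^{2} + \frac{F}{3} F\right) + 4 = \left(F^{2} + \frac{F^{2}}{3}\right) + 4 = \frac{4 F^{2}}{3} + 4 = 4 + \frac{4 F^{2}}{3}$)
$- \frac{18648}{I{\left(-217 \right)}} = - \frac{18648}{4 + \frac{4 \left(-217\right)^{2}}{3}} = - \frac{18648}{4 + \frac{4}{3} \cdot 47089} = - \frac{18648}{4 + \frac{188356}{3}} = - \frac{18648}{\frac{188368}{3}} = \left(-18648\right) \frac{3}{188368} = - \frac{6993}{23546}$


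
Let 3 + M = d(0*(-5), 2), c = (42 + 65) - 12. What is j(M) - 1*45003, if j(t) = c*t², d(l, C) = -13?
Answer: -20683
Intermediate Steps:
c = 95 (c = 107 - 12 = 95)
M = -16 (M = -3 - 13 = -16)
j(t) = 95*t²
j(M) - 1*45003 = 95*(-16)² - 1*45003 = 95*256 - 45003 = 24320 - 45003 = -20683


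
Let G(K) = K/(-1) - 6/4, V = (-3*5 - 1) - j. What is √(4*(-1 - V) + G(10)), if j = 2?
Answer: √226/2 ≈ 7.5166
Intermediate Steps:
V = -18 (V = (-3*5 - 1) - 1*2 = (-15 - 1) - 2 = -16 - 2 = -18)
G(K) = -3/2 - K (G(K) = K*(-1) - 6*¼ = -K - 3/2 = -3/2 - K)
√(4*(-1 - V) + G(10)) = √(4*(-1 - 1*(-18)) + (-3/2 - 1*10)) = √(4*(-1 + 18) + (-3/2 - 10)) = √(4*17 - 23/2) = √(68 - 23/2) = √(113/2) = √226/2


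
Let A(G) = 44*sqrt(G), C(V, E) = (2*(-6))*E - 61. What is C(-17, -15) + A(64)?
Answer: 471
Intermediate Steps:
C(V, E) = -61 - 12*E (C(V, E) = -12*E - 61 = -61 - 12*E)
C(-17, -15) + A(64) = (-61 - 12*(-15)) + 44*sqrt(64) = (-61 + 180) + 44*8 = 119 + 352 = 471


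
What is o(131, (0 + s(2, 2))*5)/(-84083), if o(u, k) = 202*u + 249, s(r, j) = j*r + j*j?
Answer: -26711/84083 ≈ -0.31767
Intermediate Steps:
s(r, j) = j² + j*r (s(r, j) = j*r + j² = j² + j*r)
o(u, k) = 249 + 202*u
o(131, (0 + s(2, 2))*5)/(-84083) = (249 + 202*131)/(-84083) = (249 + 26462)*(-1/84083) = 26711*(-1/84083) = -26711/84083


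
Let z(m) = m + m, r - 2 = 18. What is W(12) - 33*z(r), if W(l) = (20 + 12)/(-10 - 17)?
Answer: -35672/27 ≈ -1321.2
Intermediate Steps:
r = 20 (r = 2 + 18 = 20)
W(l) = -32/27 (W(l) = 32/(-27) = 32*(-1/27) = -32/27)
z(m) = 2*m
W(12) - 33*z(r) = -32/27 - 66*20 = -32/27 - 33*40 = -32/27 - 1320 = -35672/27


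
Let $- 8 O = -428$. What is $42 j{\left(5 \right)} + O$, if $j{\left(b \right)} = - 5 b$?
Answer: $- \frac{1993}{2} \approx -996.5$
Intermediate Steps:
$O = \frac{107}{2}$ ($O = \left(- \frac{1}{8}\right) \left(-428\right) = \frac{107}{2} \approx 53.5$)
$42 j{\left(5 \right)} + O = 42 \left(\left(-5\right) 5\right) + \frac{107}{2} = 42 \left(-25\right) + \frac{107}{2} = -1050 + \frac{107}{2} = - \frac{1993}{2}$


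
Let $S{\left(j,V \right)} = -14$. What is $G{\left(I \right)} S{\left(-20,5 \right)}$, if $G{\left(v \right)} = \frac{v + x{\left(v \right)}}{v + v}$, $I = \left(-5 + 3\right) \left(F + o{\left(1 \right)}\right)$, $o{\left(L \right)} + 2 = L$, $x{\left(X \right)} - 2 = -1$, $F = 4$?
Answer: $- \frac{35}{6} \approx -5.8333$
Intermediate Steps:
$x{\left(X \right)} = 1$ ($x{\left(X \right)} = 2 - 1 = 1$)
$o{\left(L \right)} = -2 + L$
$I = -6$ ($I = \left(-5 + 3\right) \left(4 + \left(-2 + 1\right)\right) = - 2 \left(4 - 1\right) = \left(-2\right) 3 = -6$)
$G{\left(v \right)} = \frac{1 + v}{2 v}$ ($G{\left(v \right)} = \frac{v + 1}{v + v} = \frac{1 + v}{2 v}$)
$G{\left(I \right)} S{\left(-20,5 \right)} = \frac{1 - 6}{2 \left(-6\right)} \left(-14\right) = \frac{1}{2} \left(- \frac{1}{6}\right) \left(-5\right) \left(-14\right) = \frac{5}{12} \left(-14\right) = - \frac{35}{6}$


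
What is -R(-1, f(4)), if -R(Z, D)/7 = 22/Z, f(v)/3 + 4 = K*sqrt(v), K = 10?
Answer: -154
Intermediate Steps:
f(v) = -12 + 30*sqrt(v) (f(v) = -12 + 3*(10*sqrt(v)) = -12 + 30*sqrt(v))
R(Z, D) = -154/Z
-R(-1, f(4)) = -(-154)/(-1) = -(-154)*(-1) = -1*154 = -154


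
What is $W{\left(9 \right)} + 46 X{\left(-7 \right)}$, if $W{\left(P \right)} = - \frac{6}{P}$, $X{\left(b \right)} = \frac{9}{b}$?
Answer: $- \frac{1256}{21} \approx -59.81$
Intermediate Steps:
$W{\left(9 \right)} + 46 X{\left(-7 \right)} = - \frac{6}{9} + 46 \frac{9}{-7} = \left(-6\right) \frac{1}{9} + 46 \cdot 9 \left(- \frac{1}{7}\right) = - \frac{2}{3} + 46 \left(- \frac{9}{7}\right) = - \frac{2}{3} - \frac{414}{7} = - \frac{1256}{21}$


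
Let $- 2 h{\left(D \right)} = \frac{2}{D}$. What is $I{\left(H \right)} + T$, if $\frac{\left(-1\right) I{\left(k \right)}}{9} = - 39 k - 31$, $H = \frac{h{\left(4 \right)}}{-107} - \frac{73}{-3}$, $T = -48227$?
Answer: $- \frac{16865845}{428} \approx -39406.0$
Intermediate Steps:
$h{\left(D \right)} = - \frac{1}{D}$ ($h{\left(D \right)} = - \frac{2 \frac{1}{D}}{2} = - \frac{1}{D}$)
$H = \frac{31247}{1284}$ ($H = \frac{\left(-1\right) \frac{1}{4}}{-107} - \frac{73}{-3} = \left(-1\right) \frac{1}{4} \left(- \frac{1}{107}\right) - - \frac{73}{3} = \left(- \frac{1}{4}\right) \left(- \frac{1}{107}\right) + \frac{73}{3} = \frac{1}{428} + \frac{73}{3} = \frac{31247}{1284} \approx 24.336$)
$I{\left(k \right)} = 279 + 351 k$ ($I{\left(k \right)} = - 9 \left(- 39 k - 31\right) = - 9 \left(-31 - 39 k\right) = 279 + 351 k$)
$I{\left(H \right)} + T = \left(279 + 351 \cdot \frac{31247}{1284}\right) - 48227 = \left(279 + \frac{3655899}{428}\right) - 48227 = \frac{3775311}{428} - 48227 = - \frac{16865845}{428}$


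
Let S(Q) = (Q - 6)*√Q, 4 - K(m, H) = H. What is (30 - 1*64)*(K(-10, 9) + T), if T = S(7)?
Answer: 170 - 34*√7 ≈ 80.044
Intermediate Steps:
K(m, H) = 4 - H
S(Q) = √Q*(-6 + Q) (S(Q) = (-6 + Q)*√Q = √Q*(-6 + Q))
T = √7 (T = √7*(-6 + 7) = √7*1 = √7 ≈ 2.6458)
(30 - 1*64)*(K(-10, 9) + T) = (30 - 1*64)*((4 - 1*9) + √7) = (30 - 64)*((4 - 9) + √7) = -34*(-5 + √7) = 170 - 34*√7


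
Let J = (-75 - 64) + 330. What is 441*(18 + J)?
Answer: 92169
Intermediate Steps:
J = 191 (J = -139 + 330 = 191)
441*(18 + J) = 441*(18 + 191) = 441*209 = 92169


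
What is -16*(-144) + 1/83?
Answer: 191233/83 ≈ 2304.0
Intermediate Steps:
-16*(-144) + 1/83 = 2304 + 1/83 = 191233/83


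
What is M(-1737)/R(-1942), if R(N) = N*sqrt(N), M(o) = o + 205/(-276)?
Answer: -479617*I*sqrt(1942)/1040896464 ≈ -0.020305*I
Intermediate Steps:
M(o) = -205/276 + o (M(o) = o + 205*(-1/276) = o - 205/276 = -205/276 + o)
R(N) = N**(3/2)
M(-1737)/R(-1942) = (-205/276 - 1737)/((-1942)**(3/2)) = -479617*I*sqrt(1942)/3771364/276 = -479617*I*sqrt(1942)/1040896464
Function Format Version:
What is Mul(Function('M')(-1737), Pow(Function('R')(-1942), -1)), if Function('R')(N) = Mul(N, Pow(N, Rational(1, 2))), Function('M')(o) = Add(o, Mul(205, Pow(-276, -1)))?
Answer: Mul(Rational(-479617, 1040896464), I, Pow(1942, Rational(1, 2))) ≈ Mul(-0.020305, I)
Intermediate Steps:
Function('M')(o) = Add(Rational(-205, 276), o) (Function('M')(o) = Add(o, Mul(205, Rational(-1, 276))) = Add(o, Rational(-205, 276)) = Add(Rational(-205, 276), o))
Function('R')(N) = Pow(N, Rational(3, 2))
Mul(Function('M')(-1737), Pow(Function('R')(-1942), -1)) = Mul(Add(Rational(-205, 276), -1737), Pow(Pow(-1942, Rational(3, 2)), -1)) = Mul(Rational(-479617, 276), Pow(Mul(-1942, I, Pow(1942, Rational(1, 2))), -1)) = Mul(Rational(-479617, 276), Mul(Rational(1, 3771364), I, Pow(1942, Rational(1, 2)))) = Mul(Rational(-479617, 1040896464), I, Pow(1942, Rational(1, 2)))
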